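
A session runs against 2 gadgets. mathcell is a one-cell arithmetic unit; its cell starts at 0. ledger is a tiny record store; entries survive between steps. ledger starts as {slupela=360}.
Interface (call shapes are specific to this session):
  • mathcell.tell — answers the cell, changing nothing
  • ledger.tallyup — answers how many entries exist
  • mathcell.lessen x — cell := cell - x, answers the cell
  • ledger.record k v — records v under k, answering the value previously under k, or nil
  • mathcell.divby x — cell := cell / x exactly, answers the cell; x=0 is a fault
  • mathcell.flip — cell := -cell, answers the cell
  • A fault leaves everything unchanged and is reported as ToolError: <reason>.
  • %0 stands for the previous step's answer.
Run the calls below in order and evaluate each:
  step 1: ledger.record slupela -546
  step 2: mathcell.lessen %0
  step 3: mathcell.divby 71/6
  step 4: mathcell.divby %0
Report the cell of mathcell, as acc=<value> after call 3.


Act: record[k=slupela; v=-546]
Obs: 360
Act: lessen[x=%0]
Obs: -360
Act: divby[x=71/6]
Obs: -2160/71
Act: divby[x=%0]
Obs: 1

Answer: acc=-2160/71


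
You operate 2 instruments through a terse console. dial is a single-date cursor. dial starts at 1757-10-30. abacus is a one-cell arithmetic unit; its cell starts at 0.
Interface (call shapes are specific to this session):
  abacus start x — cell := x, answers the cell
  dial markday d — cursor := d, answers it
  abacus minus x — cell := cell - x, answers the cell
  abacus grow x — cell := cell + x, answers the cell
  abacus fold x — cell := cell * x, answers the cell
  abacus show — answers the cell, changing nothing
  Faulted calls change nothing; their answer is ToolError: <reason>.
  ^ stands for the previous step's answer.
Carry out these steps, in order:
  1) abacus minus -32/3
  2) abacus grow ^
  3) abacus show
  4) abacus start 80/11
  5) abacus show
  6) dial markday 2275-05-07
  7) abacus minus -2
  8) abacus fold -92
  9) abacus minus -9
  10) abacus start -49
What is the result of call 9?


-> abacus minus(x: -32/3)
<- 32/3
-> abacus grow(x: ^)
<- 64/3
-> abacus show()
<- 64/3
-> abacus start(x: 80/11)
<- 80/11
-> abacus show()
<- 80/11
-> dial markday(d: 2275-05-07)
<- 2275-05-07
-> abacus minus(x: -2)
<- 102/11
-> abacus fold(x: -92)
<- -9384/11
-> abacus minus(x: -9)
<- -9285/11
-> abacus start(x: -49)
<- -49

Answer: -9285/11


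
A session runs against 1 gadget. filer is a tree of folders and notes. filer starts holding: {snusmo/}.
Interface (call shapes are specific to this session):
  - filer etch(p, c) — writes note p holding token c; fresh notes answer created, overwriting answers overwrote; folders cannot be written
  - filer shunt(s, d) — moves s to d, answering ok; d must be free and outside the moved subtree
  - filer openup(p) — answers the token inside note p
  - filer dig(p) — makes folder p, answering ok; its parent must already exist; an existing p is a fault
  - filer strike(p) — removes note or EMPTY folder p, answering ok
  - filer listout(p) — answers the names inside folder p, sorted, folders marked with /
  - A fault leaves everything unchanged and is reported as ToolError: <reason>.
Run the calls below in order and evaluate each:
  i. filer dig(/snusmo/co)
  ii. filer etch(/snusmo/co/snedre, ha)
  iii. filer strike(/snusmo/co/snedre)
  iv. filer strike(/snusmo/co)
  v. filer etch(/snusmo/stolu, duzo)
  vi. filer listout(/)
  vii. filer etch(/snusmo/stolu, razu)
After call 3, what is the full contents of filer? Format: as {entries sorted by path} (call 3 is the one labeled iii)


Next I call filer dig with p=/snusmo/co, and get ok.
I call filer etch with p=/snusmo/co/snedre, c=ha, → created.
Using filer strike with p=/snusmo/co/snedre, → ok.
Then filer strike with p=/snusmo/co, — result: ok.
I try filer etch with p=/snusmo/stolu, c=duzo, and observe created.
Then filer listout with p=/: [snusmo/].
I try filer etch with p=/snusmo/stolu, c=razu, yielding overwrote.

Answer: {snusmo/, snusmo/co/}


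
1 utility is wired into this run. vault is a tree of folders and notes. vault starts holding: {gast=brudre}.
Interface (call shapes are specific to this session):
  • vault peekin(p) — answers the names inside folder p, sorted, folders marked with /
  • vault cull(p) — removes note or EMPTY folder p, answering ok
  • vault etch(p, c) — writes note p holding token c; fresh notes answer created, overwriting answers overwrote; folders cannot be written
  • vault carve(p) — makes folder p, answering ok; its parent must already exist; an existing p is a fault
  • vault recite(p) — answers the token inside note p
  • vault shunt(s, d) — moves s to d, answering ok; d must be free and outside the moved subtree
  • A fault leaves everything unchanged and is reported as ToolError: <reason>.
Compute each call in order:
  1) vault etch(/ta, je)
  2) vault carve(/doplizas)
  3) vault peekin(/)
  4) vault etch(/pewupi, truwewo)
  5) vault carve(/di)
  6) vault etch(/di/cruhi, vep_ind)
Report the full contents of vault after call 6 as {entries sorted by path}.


Answer: {di/, di/cruhi=vep_ind, doplizas/, gast=brudre, pewupi=truwewo, ta=je}

Derivation:
CALL vault etch[p='/ta'; c='je']
RET  created
CALL vault carve[p='/doplizas']
RET  ok
CALL vault peekin[p='/']
RET  [doplizas/, gast, ta]
CALL vault etch[p='/pewupi'; c='truwewo']
RET  created
CALL vault carve[p='/di']
RET  ok
CALL vault etch[p='/di/cruhi'; c='vep_ind']
RET  created


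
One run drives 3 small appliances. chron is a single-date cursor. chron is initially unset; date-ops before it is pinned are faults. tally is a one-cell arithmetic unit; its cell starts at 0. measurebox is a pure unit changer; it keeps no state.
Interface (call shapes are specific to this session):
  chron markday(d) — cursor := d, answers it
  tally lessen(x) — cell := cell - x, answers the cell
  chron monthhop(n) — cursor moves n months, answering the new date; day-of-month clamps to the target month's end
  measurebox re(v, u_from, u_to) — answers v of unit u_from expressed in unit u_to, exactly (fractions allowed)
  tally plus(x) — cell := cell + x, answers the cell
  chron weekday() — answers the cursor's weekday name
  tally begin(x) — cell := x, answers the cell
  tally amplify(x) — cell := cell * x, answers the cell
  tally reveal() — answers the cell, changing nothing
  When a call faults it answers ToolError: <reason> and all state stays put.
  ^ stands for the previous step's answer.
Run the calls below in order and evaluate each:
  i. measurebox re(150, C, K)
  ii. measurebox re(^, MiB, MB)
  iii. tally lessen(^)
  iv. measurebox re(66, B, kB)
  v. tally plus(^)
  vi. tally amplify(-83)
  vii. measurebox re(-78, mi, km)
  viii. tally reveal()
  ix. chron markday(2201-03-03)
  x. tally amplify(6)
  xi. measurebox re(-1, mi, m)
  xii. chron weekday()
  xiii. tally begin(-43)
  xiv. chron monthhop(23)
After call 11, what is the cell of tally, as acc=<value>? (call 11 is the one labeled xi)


I use measurebox re on 150, C, K, which returns 8463/20.
I call measurebox re on ^, MiB, MB, giving 34664448/78125.
Now I run tally lessen on ^, giving -34664448/78125.
Using measurebox re on 66, B, kB, and see 33/500.
Invoking tally plus on ^, which returns -138637167/312500.
Invoking tally amplify on -83, → 11506884861/312500.
Using measurebox re on -78, mi, km, and see -1961388/15625.
I use tally reveal(), → 11506884861/312500.
Now I run chron markday on 2201-03-03, giving 2201-03-03.
I run tally amplify on 6, and get 34520654583/156250.
Invoking measurebox re on -1, mi, m, — result: -201168/125.
I call chron weekday, and get Tuesday.
Now I run tally begin on -43, and get -43.
Invoking chron monthhop on 23, which returns 2203-02-03.

Answer: acc=34520654583/156250


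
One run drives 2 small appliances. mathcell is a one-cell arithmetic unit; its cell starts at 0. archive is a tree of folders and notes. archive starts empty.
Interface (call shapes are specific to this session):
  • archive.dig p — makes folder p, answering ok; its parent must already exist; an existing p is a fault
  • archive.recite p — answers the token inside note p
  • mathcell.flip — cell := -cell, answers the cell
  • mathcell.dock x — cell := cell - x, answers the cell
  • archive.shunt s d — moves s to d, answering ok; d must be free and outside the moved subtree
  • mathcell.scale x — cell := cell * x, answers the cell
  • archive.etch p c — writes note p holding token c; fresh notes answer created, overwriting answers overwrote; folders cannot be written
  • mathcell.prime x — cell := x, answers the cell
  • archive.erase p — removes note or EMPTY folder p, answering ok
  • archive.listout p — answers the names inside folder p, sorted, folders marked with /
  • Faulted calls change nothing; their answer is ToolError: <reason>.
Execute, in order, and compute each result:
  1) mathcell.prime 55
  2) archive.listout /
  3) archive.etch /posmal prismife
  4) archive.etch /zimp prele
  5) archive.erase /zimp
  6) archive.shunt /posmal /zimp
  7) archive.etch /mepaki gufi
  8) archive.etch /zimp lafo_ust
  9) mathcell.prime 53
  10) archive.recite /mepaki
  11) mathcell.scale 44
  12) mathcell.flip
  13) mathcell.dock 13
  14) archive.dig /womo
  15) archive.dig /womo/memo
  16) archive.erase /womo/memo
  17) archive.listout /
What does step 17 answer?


I use mathcell.prime(x: 55), which returns 55.
Invoking archive.listout(p: /), → [].
I invoke archive.etch(p: /posmal, c: prismife), → created.
I run archive.etch(p: /zimp, c: prele), and get created.
Next I call archive.erase(p: /zimp), and observe ok.
Next I call archive.shunt(s: /posmal, d: /zimp), giving ok.
I use archive.etch(p: /mepaki, c: gufi): created.
Calling archive.etch(p: /zimp, c: lafo_ust), and observe overwrote.
I use mathcell.prime(x: 53), → 53.
I run archive.recite(p: /mepaki): gufi.
I invoke mathcell.scale(x: 44), — result: 2332.
I try mathcell.flip, — result: -2332.
I try mathcell.dock(x: 13), yielding -2345.
I invoke archive.dig(p: /womo), which returns ok.
Now I run archive.dig(p: /womo/memo), which returns ok.
I use archive.erase(p: /womo/memo), → ok.
I run archive.listout(p: /), yielding [mepaki, womo/, zimp].

Answer: [mepaki, womo/, zimp]


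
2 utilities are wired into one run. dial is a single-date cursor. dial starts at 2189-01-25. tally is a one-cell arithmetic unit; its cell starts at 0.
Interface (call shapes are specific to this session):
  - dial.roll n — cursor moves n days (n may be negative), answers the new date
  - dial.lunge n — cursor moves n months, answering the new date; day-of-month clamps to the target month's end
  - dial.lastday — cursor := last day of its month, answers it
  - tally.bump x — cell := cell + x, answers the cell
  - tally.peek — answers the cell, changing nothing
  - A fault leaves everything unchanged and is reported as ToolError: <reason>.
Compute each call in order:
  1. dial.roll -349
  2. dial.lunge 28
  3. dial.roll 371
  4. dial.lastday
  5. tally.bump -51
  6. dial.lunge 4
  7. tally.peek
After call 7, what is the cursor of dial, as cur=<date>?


Answer: cur=2191-10-30

Derivation:
Act: roll[n=-349]
Obs: 2188-02-11
Act: lunge[n=28]
Obs: 2190-06-11
Act: roll[n=371]
Obs: 2191-06-17
Act: lastday[]
Obs: 2191-06-30
Act: bump[x=-51]
Obs: -51
Act: lunge[n=4]
Obs: 2191-10-30
Act: peek[]
Obs: -51


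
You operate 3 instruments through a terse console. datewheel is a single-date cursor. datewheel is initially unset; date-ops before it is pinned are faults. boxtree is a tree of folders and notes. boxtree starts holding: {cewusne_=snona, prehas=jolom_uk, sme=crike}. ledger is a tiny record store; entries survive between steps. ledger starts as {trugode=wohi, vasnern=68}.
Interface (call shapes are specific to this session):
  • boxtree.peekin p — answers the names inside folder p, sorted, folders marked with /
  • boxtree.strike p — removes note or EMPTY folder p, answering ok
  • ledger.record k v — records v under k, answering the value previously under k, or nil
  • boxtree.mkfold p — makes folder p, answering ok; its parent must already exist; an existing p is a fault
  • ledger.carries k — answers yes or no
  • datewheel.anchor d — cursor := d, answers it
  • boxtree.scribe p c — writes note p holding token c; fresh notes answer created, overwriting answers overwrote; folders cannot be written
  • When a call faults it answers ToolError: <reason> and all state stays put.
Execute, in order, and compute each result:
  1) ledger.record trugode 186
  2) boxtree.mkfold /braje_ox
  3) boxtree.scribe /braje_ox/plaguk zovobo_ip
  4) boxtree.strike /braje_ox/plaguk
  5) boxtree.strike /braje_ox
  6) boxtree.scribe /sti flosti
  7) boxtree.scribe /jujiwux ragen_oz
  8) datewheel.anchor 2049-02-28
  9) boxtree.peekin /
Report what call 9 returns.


! record(k='trugode', v='186') == wohi
! mkfold(p='/braje_ox') == ok
! scribe(p='/braje_ox/plaguk', c='zovobo_ip') == created
! strike(p='/braje_ox/plaguk') == ok
! strike(p='/braje_ox') == ok
! scribe(p='/sti', c='flosti') == created
! scribe(p='/jujiwux', c='ragen_oz') == created
! anchor(d='2049-02-28') == 2049-02-28
! peekin(p='/') == [cewusne_, jujiwux, prehas, sme, sti]

Answer: [cewusne_, jujiwux, prehas, sme, sti]


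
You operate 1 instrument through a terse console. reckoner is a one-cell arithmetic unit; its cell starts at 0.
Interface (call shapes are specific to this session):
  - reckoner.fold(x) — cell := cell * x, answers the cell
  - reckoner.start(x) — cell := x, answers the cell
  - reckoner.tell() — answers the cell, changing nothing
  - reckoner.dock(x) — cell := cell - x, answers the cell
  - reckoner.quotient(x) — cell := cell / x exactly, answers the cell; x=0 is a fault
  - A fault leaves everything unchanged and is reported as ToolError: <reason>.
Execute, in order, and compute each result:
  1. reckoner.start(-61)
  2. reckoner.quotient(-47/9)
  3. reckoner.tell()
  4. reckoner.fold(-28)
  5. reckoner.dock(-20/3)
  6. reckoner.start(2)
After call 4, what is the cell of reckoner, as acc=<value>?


~$ reckoner.start x=-61
[out] -61
~$ reckoner.quotient x=-47/9
[out] 549/47
~$ reckoner.tell
[out] 549/47
~$ reckoner.fold x=-28
[out] -15372/47
~$ reckoner.dock x=-20/3
[out] -45176/141
~$ reckoner.start x=2
[out] 2

Answer: acc=-15372/47


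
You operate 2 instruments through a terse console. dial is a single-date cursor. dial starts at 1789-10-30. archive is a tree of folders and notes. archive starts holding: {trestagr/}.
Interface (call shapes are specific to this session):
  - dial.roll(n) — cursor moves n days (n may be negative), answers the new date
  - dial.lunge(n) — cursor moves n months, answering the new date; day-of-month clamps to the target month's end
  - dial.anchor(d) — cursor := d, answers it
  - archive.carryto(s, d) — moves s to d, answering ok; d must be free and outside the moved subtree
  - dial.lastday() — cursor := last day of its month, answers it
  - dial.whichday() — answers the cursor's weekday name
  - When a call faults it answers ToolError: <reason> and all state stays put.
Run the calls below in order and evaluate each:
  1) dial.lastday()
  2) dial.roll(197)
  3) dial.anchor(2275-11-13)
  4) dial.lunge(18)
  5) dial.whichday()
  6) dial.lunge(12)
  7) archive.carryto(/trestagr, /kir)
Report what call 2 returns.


-> lastday()
<- 1789-10-31
-> roll(n=197)
<- 1790-05-16
-> anchor(d=2275-11-13)
<- 2275-11-13
-> lunge(n=18)
<- 2277-05-13
-> whichday()
<- Sunday
-> lunge(n=12)
<- 2278-05-13
-> carryto(s=/trestagr, d=/kir)
<- ok

Answer: 1790-05-16


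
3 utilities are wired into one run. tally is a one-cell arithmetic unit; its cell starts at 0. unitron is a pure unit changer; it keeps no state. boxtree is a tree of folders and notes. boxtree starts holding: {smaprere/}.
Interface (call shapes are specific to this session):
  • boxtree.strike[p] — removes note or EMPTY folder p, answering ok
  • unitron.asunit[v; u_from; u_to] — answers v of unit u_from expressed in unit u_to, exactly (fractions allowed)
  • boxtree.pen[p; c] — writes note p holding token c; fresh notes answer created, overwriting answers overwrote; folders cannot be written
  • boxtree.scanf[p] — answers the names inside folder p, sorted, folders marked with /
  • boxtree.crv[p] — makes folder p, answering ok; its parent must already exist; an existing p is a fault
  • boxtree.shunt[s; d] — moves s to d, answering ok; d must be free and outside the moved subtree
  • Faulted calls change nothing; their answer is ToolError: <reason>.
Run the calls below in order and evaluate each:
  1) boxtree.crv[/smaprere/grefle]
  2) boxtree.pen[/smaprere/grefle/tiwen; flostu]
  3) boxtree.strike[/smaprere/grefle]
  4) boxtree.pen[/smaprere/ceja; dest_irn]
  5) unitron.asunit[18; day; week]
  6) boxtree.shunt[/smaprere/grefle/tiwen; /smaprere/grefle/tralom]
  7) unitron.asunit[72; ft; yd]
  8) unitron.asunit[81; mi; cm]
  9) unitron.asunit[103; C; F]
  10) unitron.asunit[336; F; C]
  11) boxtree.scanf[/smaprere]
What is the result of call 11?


Answer: [ceja, grefle/]

Derivation:
% crv(p: /smaprere/grefle) == ok
% pen(p: /smaprere/grefle/tiwen, c: flostu) == created
% strike(p: /smaprere/grefle) == ToolError: not empty
% pen(p: /smaprere/ceja, c: dest_irn) == created
% asunit(v: 18, u_from: day, u_to: week) == 18/7
% shunt(s: /smaprere/grefle/tiwen, d: /smaprere/grefle/tralom) == ok
% asunit(v: 72, u_from: ft, u_to: yd) == 24
% asunit(v: 81, u_from: mi, u_to: cm) == 65178432/5
% asunit(v: 103, u_from: C, u_to: F) == 1087/5
% asunit(v: 336, u_from: F, u_to: C) == 1520/9
% scanf(p: /smaprere) == [ceja, grefle/]


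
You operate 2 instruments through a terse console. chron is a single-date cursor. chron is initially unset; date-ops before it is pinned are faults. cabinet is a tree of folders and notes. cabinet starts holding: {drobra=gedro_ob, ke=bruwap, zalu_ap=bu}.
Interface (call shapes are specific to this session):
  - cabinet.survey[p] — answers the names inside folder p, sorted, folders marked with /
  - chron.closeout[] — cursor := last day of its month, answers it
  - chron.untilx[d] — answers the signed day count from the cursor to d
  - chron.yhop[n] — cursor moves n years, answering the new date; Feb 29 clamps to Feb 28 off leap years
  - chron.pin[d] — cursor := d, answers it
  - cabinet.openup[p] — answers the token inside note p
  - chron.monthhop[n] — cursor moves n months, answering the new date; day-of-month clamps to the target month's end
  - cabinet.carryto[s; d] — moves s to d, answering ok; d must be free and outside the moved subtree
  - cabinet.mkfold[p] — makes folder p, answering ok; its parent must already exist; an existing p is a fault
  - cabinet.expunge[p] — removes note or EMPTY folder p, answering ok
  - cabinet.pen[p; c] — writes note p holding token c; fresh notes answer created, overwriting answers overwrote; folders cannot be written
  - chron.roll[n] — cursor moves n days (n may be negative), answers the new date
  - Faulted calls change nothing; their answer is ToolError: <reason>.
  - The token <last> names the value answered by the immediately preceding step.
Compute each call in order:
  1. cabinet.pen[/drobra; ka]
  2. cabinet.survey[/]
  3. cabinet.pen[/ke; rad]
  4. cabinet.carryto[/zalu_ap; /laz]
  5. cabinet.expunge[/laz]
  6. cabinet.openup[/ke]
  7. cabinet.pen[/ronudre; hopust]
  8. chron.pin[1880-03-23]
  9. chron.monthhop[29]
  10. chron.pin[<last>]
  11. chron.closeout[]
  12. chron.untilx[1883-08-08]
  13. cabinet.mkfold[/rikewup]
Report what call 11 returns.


Answer: 1882-08-31

Derivation:
>> cabinet.pen(/drobra, ka)
<< overwrote
>> cabinet.survey(/)
<< [drobra, ke, zalu_ap]
>> cabinet.pen(/ke, rad)
<< overwrote
>> cabinet.carryto(/zalu_ap, /laz)
<< ok
>> cabinet.expunge(/laz)
<< ok
>> cabinet.openup(/ke)
<< rad
>> cabinet.pen(/ronudre, hopust)
<< created
>> chron.pin(1880-03-23)
<< 1880-03-23
>> chron.monthhop(29)
<< 1882-08-23
>> chron.pin(<last>)
<< 1882-08-23
>> chron.closeout()
<< 1882-08-31
>> chron.untilx(1883-08-08)
<< 342
>> cabinet.mkfold(/rikewup)
<< ok


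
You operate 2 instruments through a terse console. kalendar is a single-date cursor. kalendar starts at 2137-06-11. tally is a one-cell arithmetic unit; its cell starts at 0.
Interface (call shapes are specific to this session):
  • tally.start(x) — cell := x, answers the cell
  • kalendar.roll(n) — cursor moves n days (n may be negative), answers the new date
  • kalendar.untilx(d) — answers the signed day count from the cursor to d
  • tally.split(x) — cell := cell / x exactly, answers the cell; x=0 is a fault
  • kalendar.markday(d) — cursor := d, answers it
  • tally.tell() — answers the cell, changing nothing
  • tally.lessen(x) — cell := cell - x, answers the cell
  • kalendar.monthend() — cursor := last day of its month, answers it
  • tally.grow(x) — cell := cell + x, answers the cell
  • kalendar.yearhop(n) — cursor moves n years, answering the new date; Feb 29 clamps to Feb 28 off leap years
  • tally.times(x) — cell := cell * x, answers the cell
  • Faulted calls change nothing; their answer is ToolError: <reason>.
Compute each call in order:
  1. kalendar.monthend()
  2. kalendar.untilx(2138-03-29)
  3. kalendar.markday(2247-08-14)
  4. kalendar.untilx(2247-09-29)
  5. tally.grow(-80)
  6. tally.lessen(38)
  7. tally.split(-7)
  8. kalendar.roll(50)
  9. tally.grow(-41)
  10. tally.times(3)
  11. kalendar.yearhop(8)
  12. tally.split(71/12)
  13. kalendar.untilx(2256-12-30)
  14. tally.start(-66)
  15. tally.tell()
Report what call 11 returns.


Answer: 2255-10-03

Derivation:
Then kalendar.monthend: 2137-06-30.
I invoke kalendar.untilx passing d='2138-03-29', and observe 272.
I invoke kalendar.markday passing d='2247-08-14', and see 2247-08-14.
Calling kalendar.untilx passing d='2247-09-29', which returns 46.
Now I run tally.grow passing x='-80', — result: -80.
Now I run tally.lessen passing x='38', giving -118.
Next I call tally.split passing x='-7', yielding 118/7.
I call kalendar.roll passing n='50', yielding 2247-10-03.
Calling tally.grow passing x='-41', and see -169/7.
I call tally.times passing x='3', which returns -507/7.
I call kalendar.yearhop passing n='8', — result: 2255-10-03.
Invoking tally.split passing x='71/12', — result: -6084/497.
I try kalendar.untilx passing d='2256-12-30', → 454.
Then tally.start passing x='-66', yielding -66.
Using tally.tell(), which returns -66.


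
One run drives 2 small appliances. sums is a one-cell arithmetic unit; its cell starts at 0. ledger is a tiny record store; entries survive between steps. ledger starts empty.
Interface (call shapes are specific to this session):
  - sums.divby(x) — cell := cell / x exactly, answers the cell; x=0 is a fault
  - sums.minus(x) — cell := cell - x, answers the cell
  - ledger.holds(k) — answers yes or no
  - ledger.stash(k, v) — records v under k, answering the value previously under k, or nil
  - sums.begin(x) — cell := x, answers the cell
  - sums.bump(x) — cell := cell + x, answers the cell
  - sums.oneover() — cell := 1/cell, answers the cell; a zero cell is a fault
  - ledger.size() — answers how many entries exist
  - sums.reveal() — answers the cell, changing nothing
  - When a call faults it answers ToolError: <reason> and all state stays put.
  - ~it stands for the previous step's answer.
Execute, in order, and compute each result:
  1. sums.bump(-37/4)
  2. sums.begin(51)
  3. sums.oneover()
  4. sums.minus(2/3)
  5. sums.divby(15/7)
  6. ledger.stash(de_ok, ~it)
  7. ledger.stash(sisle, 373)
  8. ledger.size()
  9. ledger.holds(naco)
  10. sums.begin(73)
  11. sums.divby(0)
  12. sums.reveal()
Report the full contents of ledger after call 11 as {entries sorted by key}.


% bump(x: -37/4) ~> -37/4
% begin(x: 51) ~> 51
% oneover() ~> 1/51
% minus(x: 2/3) ~> -11/17
% divby(x: 15/7) ~> -77/255
% stash(k: de_ok, v: ~it) ~> nil
% stash(k: sisle, v: 373) ~> nil
% size() ~> 2
% holds(k: naco) ~> no
% begin(x: 73) ~> 73
% divby(x: 0) ~> ToolError: division by zero
% reveal() ~> 73

Answer: {de_ok=-77/255, sisle=373}


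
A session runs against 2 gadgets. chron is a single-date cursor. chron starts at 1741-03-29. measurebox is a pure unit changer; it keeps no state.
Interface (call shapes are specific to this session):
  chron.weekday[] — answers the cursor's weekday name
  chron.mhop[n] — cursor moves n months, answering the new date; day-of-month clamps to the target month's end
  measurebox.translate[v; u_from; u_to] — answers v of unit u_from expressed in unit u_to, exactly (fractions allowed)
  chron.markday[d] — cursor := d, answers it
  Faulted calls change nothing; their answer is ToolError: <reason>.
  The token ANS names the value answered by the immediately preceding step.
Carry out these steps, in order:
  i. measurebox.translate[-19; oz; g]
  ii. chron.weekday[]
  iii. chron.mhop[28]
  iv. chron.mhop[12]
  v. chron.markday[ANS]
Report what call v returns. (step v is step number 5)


Answer: 1744-07-29

Derivation:
·→ measurebox.translate(-19, oz, g)
·← -861825503/1600000
·→ chron.weekday()
·← Wednesday
·→ chron.mhop(28)
·← 1743-07-29
·→ chron.mhop(12)
·← 1744-07-29
·→ chron.markday(ANS)
·← 1744-07-29


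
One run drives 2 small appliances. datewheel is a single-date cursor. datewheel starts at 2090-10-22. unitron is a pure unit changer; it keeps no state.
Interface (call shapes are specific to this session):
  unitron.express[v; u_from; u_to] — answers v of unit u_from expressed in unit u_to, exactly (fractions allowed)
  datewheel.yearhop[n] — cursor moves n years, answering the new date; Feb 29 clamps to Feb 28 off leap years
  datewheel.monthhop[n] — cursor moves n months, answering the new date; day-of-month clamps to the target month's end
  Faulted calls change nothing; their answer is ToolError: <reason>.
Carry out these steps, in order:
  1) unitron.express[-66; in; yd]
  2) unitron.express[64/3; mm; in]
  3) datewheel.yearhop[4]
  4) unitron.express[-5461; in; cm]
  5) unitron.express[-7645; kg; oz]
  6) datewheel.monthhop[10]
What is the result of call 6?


Answer: 2095-08-22

Derivation:
·→ express(v=-66, u_from=in, u_to=yd)
·← -11/6
·→ express(v=64/3, u_from=mm, u_to=in)
·← 320/381
·→ yearhop(n=4)
·← 2094-10-22
·→ express(v=-5461, u_from=in, u_to=cm)
·← -693547/50
·→ express(v=-7645, u_from=kg, u_to=oz)
·← -1112000000000/4123567
·→ monthhop(n=10)
·← 2095-08-22


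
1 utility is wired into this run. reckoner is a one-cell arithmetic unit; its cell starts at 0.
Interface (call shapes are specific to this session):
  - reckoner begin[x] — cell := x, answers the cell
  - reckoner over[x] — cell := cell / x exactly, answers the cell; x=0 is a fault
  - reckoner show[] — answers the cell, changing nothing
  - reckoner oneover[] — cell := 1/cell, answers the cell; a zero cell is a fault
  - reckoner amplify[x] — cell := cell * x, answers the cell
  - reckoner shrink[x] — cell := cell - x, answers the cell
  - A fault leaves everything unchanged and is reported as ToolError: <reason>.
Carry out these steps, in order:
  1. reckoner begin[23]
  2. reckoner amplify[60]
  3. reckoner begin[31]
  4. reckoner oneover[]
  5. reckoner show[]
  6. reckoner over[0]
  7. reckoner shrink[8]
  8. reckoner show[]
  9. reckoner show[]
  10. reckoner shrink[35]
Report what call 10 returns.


Answer: -1332/31

Derivation:
I invoke reckoner begin passing x='23', and get 23.
I run reckoner amplify passing x='60', — result: 1380.
I call reckoner begin passing x='31', which returns 31.
Invoking reckoner oneover(), → 1/31.
Invoking reckoner show, → 1/31.
Invoking reckoner over passing x='0', yielding ToolError: division by zero.
Then reckoner shrink passing x='8', → -247/31.
I try reckoner show(), and observe -247/31.
I try reckoner show(), — result: -247/31.
I invoke reckoner shrink passing x='35', and observe -1332/31.


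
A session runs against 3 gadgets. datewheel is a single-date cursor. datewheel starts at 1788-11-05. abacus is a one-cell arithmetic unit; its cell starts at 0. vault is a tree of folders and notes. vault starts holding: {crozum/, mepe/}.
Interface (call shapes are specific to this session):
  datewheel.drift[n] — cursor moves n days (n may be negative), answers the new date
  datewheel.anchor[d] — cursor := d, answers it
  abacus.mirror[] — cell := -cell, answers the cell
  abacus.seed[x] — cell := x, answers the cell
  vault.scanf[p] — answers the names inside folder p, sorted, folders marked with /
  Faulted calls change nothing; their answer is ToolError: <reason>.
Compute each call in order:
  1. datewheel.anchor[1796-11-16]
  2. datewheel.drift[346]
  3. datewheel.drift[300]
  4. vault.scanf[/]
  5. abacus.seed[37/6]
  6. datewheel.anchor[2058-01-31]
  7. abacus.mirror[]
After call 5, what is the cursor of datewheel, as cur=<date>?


→ anchor(d→1796-11-16)
← 1796-11-16
→ drift(n→346)
← 1797-10-28
→ drift(n→300)
← 1798-08-24
→ scanf(p→/)
← [crozum/, mepe/]
→ seed(x→37/6)
← 37/6
→ anchor(d→2058-01-31)
← 2058-01-31
→ mirror()
← -37/6

Answer: cur=1798-08-24


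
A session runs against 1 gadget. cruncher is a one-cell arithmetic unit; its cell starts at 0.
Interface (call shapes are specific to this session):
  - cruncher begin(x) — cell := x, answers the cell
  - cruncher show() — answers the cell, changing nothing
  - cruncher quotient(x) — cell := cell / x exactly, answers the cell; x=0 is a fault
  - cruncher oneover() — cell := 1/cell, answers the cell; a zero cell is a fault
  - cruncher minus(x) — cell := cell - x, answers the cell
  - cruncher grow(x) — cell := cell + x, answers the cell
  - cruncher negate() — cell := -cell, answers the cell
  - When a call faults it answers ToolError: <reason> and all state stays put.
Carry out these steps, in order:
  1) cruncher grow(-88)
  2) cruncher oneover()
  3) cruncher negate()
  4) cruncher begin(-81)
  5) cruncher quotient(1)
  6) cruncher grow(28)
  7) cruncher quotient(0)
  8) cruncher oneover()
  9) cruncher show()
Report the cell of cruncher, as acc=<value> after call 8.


Answer: acc=-1/53

Derivation:
! 1. cruncher grow(x='-88') : -88
! 2. cruncher oneover() : -1/88
! 3. cruncher negate() : 1/88
! 4. cruncher begin(x='-81') : -81
! 5. cruncher quotient(x='1') : -81
! 6. cruncher grow(x='28') : -53
! 7. cruncher quotient(x='0') : ToolError: division by zero
! 8. cruncher oneover() : -1/53
! 9. cruncher show() : -1/53


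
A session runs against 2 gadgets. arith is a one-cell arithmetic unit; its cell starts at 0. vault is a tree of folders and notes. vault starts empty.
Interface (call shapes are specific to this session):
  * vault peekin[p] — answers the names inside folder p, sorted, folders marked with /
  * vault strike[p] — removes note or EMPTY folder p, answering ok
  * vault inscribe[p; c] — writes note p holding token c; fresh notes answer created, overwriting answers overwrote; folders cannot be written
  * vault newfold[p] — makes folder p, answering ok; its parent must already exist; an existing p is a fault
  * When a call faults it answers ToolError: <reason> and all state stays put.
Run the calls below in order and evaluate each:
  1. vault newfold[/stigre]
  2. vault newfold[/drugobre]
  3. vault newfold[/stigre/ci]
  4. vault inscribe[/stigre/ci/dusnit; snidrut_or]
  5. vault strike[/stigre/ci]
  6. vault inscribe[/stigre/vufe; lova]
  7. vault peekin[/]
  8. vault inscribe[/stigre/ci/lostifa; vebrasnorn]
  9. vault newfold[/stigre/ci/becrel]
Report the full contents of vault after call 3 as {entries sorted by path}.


Answer: {drugobre/, stigre/, stigre/ci/}

Derivation:
>> vault newfold(p→/stigre)
<< ok
>> vault newfold(p→/drugobre)
<< ok
>> vault newfold(p→/stigre/ci)
<< ok
>> vault inscribe(p→/stigre/ci/dusnit, c→snidrut_or)
<< created
>> vault strike(p→/stigre/ci)
<< ToolError: not empty
>> vault inscribe(p→/stigre/vufe, c→lova)
<< created
>> vault peekin(p→/)
<< [drugobre/, stigre/]
>> vault inscribe(p→/stigre/ci/lostifa, c→vebrasnorn)
<< created
>> vault newfold(p→/stigre/ci/becrel)
<< ok


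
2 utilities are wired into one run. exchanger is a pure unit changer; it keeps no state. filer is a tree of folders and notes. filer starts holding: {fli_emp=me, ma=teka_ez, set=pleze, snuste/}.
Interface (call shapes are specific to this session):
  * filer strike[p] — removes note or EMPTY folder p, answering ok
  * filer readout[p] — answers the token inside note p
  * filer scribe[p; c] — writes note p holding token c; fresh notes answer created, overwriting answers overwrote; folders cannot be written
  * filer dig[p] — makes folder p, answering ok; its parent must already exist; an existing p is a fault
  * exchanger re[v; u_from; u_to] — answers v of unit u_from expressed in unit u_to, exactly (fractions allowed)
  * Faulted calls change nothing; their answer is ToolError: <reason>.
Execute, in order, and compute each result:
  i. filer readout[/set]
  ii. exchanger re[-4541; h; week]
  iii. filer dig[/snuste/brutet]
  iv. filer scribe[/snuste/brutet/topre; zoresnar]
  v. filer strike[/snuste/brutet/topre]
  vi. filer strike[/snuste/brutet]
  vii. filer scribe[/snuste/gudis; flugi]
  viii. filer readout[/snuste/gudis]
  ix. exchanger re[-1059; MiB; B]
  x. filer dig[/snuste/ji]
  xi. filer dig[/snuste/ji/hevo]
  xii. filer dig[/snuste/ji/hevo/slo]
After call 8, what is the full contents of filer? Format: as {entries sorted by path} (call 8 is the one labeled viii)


Answer: {fli_emp=me, ma=teka_ez, set=pleze, snuste/, snuste/gudis=flugi}

Derivation:
I call filer readout(p: /set), giving pleze.
I try exchanger re(v: -4541, u_from: h, u_to: week): -4541/168.
I run filer dig(p: /snuste/brutet), giving ok.
I run filer scribe(p: /snuste/brutet/topre, c: zoresnar), and observe created.
I call filer strike(p: /snuste/brutet/topre), — result: ok.
Invoking filer strike(p: /snuste/brutet), which returns ok.
Invoking filer scribe(p: /snuste/gudis, c: flugi), yielding created.
I invoke filer readout(p: /snuste/gudis), → flugi.
Calling exchanger re(v: -1059, u_from: MiB, u_to: B), → -1110441984.
I call filer dig(p: /snuste/ji), and observe ok.
I try filer dig(p: /snuste/ji/hevo), — result: ok.
Next I call filer dig(p: /snuste/ji/hevo/slo), — result: ok.


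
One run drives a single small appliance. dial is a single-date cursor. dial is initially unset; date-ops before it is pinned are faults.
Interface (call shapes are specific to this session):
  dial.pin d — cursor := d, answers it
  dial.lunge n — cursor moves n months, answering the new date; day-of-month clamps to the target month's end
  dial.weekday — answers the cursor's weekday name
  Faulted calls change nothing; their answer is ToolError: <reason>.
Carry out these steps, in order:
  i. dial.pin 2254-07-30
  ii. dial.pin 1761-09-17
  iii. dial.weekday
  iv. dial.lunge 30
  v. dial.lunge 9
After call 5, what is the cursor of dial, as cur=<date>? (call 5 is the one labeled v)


Answer: cur=1764-12-17

Derivation:
I try dial.pin using d='2254-07-30', → 2254-07-30.
I try dial.pin using d='1761-09-17', which returns 1761-09-17.
Using dial.weekday(): Thursday.
Using dial.lunge using n='30', which returns 1764-03-17.
I call dial.lunge using n='9', and observe 1764-12-17.


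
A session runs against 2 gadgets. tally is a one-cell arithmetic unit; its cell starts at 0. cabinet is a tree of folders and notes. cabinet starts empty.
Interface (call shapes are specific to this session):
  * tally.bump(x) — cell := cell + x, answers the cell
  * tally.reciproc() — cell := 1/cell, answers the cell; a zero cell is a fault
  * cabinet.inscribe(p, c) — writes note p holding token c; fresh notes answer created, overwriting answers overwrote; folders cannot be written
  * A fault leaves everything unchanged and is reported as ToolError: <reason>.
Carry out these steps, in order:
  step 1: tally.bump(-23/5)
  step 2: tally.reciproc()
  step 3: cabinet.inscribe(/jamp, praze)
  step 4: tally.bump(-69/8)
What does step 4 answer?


Answer: -1627/184

Derivation:
==> bump(x=-23/5)
<== -23/5
==> reciproc()
<== -5/23
==> inscribe(p=/jamp, c=praze)
<== created
==> bump(x=-69/8)
<== -1627/184


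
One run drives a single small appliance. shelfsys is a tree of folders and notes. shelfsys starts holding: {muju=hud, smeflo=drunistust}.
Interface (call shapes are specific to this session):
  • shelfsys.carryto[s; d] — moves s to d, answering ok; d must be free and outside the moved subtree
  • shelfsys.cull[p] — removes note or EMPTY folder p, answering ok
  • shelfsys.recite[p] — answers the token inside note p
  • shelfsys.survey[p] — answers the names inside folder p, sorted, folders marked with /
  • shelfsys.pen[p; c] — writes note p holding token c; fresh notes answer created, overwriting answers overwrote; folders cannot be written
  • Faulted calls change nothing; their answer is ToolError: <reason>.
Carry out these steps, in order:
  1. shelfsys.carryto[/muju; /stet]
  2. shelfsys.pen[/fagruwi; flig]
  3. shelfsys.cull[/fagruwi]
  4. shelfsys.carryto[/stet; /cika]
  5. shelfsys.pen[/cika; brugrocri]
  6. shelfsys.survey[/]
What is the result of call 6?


-- carryto(s=/muju, d=/stet) : ok
-- pen(p=/fagruwi, c=flig) : created
-- cull(p=/fagruwi) : ok
-- carryto(s=/stet, d=/cika) : ok
-- pen(p=/cika, c=brugrocri) : overwrote
-- survey(p=/) : [cika, smeflo]

Answer: [cika, smeflo]


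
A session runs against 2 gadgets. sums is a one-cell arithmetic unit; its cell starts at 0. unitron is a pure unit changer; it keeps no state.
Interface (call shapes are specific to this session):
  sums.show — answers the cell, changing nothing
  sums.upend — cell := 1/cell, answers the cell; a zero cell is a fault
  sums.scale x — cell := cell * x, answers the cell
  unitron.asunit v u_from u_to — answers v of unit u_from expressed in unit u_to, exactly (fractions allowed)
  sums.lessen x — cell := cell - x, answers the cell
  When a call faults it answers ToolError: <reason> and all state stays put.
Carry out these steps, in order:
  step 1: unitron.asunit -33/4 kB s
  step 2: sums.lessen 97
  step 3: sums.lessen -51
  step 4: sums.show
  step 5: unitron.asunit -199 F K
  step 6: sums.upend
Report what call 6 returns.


Now I run unitron.asunit with v→-33/4, u_from→kB, u_to→s, which returns ToolError: incompatible units.
I run sums.lessen with x→97, and get -97.
Next I call sums.lessen with x→-51: -46.
I invoke sums.show, → -46.
Using unitron.asunit with v→-199, u_from→F, u_to→K, and get 8689/60.
I try sums.upend, yielding -1/46.

Answer: -1/46


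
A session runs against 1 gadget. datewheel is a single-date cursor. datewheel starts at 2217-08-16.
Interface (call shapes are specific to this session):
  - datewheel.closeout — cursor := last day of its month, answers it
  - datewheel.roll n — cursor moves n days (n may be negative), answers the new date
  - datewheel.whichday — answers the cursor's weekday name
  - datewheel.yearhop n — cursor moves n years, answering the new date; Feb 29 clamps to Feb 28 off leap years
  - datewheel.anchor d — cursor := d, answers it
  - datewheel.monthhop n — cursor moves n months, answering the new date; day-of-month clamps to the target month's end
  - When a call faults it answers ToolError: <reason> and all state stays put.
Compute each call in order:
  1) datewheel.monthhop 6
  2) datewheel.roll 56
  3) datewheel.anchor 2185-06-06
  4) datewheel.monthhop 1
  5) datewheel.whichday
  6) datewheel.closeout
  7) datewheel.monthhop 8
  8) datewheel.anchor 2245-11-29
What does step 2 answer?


Answer: 2218-04-13

Derivation:
[in] monthhop 6
  2218-02-16
[in] roll 56
  2218-04-13
[in] anchor 2185-06-06
  2185-06-06
[in] monthhop 1
  2185-07-06
[in] whichday
  Wednesday
[in] closeout
  2185-07-31
[in] monthhop 8
  2186-03-31
[in] anchor 2245-11-29
  2245-11-29


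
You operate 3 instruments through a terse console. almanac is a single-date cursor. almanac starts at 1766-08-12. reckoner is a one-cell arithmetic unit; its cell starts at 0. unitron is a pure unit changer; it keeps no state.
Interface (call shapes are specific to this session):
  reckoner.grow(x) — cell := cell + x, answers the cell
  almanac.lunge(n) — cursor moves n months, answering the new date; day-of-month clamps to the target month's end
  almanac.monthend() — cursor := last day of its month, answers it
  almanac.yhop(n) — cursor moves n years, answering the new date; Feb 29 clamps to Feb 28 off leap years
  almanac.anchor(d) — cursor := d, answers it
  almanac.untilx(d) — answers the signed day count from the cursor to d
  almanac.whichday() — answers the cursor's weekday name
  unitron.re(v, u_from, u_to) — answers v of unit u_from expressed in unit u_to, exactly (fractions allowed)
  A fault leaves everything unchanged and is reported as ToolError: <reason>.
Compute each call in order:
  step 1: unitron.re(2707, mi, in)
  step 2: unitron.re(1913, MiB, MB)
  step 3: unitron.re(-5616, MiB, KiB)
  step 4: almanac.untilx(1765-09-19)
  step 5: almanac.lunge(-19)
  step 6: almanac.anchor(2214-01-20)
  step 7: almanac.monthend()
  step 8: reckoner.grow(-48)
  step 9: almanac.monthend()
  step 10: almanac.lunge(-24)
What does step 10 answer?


Answer: 2212-01-31

Derivation:
-- unitron.re(2707, mi, in) -> 171515520
-- unitron.re(1913, MiB, MB) -> 31342592/15625
-- unitron.re(-5616, MiB, KiB) -> -5750784
-- almanac.untilx(1765-09-19) -> -327
-- almanac.lunge(-19) -> 1765-01-12
-- almanac.anchor(2214-01-20) -> 2214-01-20
-- almanac.monthend() -> 2214-01-31
-- reckoner.grow(-48) -> -48
-- almanac.monthend() -> 2214-01-31
-- almanac.lunge(-24) -> 2212-01-31
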